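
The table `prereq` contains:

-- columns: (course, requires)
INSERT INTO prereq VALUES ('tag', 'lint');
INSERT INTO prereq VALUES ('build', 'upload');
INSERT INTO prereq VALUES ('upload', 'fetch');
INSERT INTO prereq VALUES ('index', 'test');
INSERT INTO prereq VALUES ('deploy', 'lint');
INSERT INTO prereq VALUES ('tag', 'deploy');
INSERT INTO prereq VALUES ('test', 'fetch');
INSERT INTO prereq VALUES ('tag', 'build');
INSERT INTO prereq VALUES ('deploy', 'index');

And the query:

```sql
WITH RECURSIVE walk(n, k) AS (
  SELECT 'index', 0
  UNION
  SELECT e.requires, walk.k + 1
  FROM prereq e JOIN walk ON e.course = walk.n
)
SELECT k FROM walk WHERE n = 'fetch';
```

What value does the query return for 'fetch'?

Base: (index, k=0).
Iteration 1: edges from {index} -> (test, k=1).
Iteration 2: edges from {test} -> (fetch, k=2).
Iteration 3: no outgoing edges from {fetch}; recursion stops.

2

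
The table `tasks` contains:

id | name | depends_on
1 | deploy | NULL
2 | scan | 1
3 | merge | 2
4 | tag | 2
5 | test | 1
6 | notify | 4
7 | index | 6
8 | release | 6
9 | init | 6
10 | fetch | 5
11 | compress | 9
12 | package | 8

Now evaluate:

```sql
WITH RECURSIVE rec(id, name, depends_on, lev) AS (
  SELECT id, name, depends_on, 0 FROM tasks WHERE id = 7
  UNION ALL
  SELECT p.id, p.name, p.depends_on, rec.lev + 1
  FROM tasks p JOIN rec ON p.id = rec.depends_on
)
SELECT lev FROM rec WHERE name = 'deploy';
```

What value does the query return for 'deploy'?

Base: id=7 (index), depends_on=6, lev 0.
Iteration 1: join on id=6 -> notify (id 6, depends_on=4, lev 1).
Iteration 2: join on id=4 -> tag (id 4, depends_on=2, lev 2).
Iteration 3: join on id=2 -> scan (id 2, depends_on=1, lev 3).
Iteration 4: join on id=1 -> deploy (id 1, depends_on=NULL, lev 4).
Iteration 5: depends_on is NULL; no match; recursion stops.

4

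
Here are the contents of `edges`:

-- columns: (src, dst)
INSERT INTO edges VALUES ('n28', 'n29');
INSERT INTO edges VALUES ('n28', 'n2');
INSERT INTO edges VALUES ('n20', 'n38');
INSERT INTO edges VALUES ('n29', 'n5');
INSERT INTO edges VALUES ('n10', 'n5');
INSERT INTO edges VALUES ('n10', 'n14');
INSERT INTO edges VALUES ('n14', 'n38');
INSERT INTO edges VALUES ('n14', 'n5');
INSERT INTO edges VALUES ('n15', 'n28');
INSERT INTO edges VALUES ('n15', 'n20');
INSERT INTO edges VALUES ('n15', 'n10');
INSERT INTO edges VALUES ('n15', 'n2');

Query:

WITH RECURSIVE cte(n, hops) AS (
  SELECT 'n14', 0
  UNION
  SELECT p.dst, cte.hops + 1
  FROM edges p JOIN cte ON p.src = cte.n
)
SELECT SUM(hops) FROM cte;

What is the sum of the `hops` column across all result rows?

Base: (n14, hops=0).
Iteration 1: edges from {n14} -> (n38, hops=1), (n5, hops=1).
Iteration 2: no outgoing edges from {n38,n5}; recursion stops.
SUM(hops) = 0 + 1 + 1 = 2.

2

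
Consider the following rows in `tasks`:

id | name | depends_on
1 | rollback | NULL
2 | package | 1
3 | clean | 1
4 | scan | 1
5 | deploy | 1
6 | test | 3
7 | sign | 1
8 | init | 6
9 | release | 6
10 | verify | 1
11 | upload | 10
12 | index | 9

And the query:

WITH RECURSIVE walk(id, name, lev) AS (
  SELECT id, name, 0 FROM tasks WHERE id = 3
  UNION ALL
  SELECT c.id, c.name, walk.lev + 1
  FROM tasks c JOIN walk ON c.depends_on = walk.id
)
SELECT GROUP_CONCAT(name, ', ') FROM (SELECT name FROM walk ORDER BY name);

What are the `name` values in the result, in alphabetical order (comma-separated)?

Base: id=3 (clean) at lev 0.
Iteration 1: rows with depends_on in {3} -> test (id 6, lev 1).
Iteration 2: rows with depends_on in {6} -> init (id 8, lev 2), release (id 9, lev 2).
Iteration 3: rows with depends_on in {8,9} -> index (id 12, lev 3).
Iteration 4: no rows with depends_on in {12}; recursion stops.

clean, index, init, release, test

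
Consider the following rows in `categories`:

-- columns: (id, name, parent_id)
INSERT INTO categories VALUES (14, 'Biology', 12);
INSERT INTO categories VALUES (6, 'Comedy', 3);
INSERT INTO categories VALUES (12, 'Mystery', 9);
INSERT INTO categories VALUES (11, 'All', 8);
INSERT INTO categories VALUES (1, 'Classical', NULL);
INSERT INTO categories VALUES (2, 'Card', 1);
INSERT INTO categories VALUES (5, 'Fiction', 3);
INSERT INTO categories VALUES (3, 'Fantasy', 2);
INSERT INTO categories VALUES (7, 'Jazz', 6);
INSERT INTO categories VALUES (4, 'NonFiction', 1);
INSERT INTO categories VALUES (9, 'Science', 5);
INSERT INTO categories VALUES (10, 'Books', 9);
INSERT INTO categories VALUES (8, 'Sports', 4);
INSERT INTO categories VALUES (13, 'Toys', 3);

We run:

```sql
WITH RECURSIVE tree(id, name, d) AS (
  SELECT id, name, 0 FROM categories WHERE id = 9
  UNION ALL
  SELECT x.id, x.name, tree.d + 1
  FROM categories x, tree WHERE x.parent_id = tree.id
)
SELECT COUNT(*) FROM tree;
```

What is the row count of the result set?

4

Base: id=9 (Science) at d 0.
Iteration 1: rows with parent_id in {9} -> Books (id 10, d 1), Mystery (id 12, d 1).
Iteration 2: rows with parent_id in {10,12} -> Biology (id 14, d 2).
Iteration 3: no rows with parent_id in {14}; recursion stops.
Total rows emitted: 4.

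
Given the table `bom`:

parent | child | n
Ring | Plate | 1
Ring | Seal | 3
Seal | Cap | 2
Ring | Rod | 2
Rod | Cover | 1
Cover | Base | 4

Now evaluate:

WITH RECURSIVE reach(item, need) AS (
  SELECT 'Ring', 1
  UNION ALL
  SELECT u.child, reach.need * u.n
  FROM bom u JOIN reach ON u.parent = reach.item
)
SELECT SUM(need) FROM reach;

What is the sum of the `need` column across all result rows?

23

Base: (Ring, need=1).
Iteration 1: components of {Ring} -> Plate = 1*1 = 1, Rod = 1*2 = 2, Seal = 1*3 = 3.
Iteration 2: components of {Plate,Rod,Seal} -> Cap = 3*2 = 6, Cover = 2*1 = 2.
Iteration 3: components of {Cap,Cover} -> Base = 2*4 = 8.
Iteration 4: no further components; recursion stops.
SUM(need) = 1 + 1 + 3 + 2 + 6 + 2 + 8 = 23.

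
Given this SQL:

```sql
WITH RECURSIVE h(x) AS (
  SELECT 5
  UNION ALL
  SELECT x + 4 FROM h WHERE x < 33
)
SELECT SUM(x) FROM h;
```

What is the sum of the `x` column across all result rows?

152

Base: x=5.
Iteration 1: 5 < 33 holds -> x = 5 + 4 = 9.
Iteration 2: 9 < 33 holds -> x = 9 + 4 = 13.
Iteration 3: 13 < 33 holds -> x = 13 + 4 = 17.
Iteration 4: 17 < 33 holds -> x = 17 + 4 = 21.
Iteration 5: 21 < 33 holds -> x = 21 + 4 = 25.
Iteration 6: 25 < 33 holds -> x = 25 + 4 = 29.
Iteration 7: 29 < 33 holds -> x = 29 + 4 = 33.
Iteration 8: 33 < 33 fails; recursion stops.
SUM(x) = 5 + 9 + 13 + 17 + 21 + 25 + 29 + 33 = 152.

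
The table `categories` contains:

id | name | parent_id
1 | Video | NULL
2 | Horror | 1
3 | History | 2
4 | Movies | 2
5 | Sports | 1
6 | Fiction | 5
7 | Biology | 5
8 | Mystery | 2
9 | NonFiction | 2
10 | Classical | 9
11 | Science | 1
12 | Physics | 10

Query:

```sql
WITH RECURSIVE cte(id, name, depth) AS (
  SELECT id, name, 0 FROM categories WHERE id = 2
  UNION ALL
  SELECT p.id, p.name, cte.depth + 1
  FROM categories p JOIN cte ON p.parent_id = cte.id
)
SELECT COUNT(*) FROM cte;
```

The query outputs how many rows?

Base: id=2 (Horror) at depth 0.
Iteration 1: rows with parent_id in {2} -> History (id 3, depth 1), Movies (id 4, depth 1), Mystery (id 8, depth 1), NonFiction (id 9, depth 1).
Iteration 2: rows with parent_id in {3,4,8,9} -> Classical (id 10, depth 2).
Iteration 3: rows with parent_id in {10} -> Physics (id 12, depth 3).
Iteration 4: no rows with parent_id in {12}; recursion stops.
Total rows emitted: 7.

7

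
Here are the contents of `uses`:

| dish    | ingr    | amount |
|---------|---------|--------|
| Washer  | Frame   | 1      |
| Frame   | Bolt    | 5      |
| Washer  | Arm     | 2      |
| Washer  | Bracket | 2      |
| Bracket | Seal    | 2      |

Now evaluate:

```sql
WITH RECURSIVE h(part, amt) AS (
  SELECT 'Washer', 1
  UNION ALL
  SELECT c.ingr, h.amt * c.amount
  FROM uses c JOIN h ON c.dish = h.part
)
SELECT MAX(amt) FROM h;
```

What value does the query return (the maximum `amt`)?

5

Base: (Washer, amt=1).
Iteration 1: components of {Washer} -> Arm = 1*2 = 2, Bracket = 1*2 = 2, Frame = 1*1 = 1.
Iteration 2: components of {Arm,Bracket,Frame} -> Bolt = 1*5 = 5, Seal = 2*2 = 4.
Iteration 3: no further components; recursion stops.
amt values: 1, 1, 2, 2, 5, 4; the maximum is 5.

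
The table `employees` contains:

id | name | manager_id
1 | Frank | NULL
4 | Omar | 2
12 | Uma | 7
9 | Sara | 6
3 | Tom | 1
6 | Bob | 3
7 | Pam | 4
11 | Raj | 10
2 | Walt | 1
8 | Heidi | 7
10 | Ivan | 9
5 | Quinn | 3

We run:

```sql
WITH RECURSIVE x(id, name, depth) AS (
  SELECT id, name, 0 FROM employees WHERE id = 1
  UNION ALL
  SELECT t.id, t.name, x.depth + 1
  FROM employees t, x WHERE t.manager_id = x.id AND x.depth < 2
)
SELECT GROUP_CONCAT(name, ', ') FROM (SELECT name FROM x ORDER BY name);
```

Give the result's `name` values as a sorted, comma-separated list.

Base: id=1 (Frank) at depth 0.
Iteration 1: rows with manager_id in {1} -> Walt (id 2, depth 1), Tom (id 3, depth 1).
Iteration 2: rows with manager_id in {2,3} -> Omar (id 4, depth 2), Quinn (id 5, depth 2), Bob (id 6, depth 2).
Iteration 3: depth < 2 fails for all current rows; recursion stops.

Bob, Frank, Omar, Quinn, Tom, Walt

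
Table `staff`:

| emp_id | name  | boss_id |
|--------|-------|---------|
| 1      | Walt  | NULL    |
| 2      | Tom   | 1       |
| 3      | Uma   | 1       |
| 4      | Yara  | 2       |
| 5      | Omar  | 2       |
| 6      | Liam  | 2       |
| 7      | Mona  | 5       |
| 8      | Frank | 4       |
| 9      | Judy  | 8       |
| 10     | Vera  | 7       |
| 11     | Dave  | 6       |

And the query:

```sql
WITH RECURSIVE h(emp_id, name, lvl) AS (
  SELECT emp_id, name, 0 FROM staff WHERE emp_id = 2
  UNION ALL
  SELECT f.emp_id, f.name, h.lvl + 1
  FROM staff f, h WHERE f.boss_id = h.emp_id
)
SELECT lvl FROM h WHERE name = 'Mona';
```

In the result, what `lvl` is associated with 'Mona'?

2

Base: emp_id=2 (Tom) at lvl 0.
Iteration 1: rows with boss_id in {2} -> Yara (id 4, lvl 1), Omar (id 5, lvl 1), Liam (id 6, lvl 1).
Iteration 2: rows with boss_id in {4,5,6} -> Mona (id 7, lvl 2), Frank (id 8, lvl 2), Dave (id 11, lvl 2).
Iteration 3: rows with boss_id in {7,8,11} -> Judy (id 9, lvl 3), Vera (id 10, lvl 3).
Iteration 4: no rows with boss_id in {9,10}; recursion stops.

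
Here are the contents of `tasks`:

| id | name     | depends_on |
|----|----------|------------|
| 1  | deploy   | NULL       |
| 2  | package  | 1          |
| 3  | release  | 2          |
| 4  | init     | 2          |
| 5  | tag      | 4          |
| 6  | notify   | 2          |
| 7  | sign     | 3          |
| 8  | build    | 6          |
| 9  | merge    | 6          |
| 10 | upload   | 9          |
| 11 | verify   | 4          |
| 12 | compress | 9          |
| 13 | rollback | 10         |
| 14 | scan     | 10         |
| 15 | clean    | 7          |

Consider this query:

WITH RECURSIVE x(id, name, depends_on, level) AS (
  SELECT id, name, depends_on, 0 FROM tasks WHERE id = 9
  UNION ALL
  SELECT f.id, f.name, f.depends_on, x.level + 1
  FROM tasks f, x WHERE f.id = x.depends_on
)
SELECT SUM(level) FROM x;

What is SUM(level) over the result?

6

Base: id=9 (merge), depends_on=6, level 0.
Iteration 1: join on id=6 -> notify (id 6, depends_on=2, level 1).
Iteration 2: join on id=2 -> package (id 2, depends_on=1, level 2).
Iteration 3: join on id=1 -> deploy (id 1, depends_on=NULL, level 3).
Iteration 4: depends_on is NULL; no match; recursion stops.
SUM(level) = 0 + 1 + 2 + 3 = 6.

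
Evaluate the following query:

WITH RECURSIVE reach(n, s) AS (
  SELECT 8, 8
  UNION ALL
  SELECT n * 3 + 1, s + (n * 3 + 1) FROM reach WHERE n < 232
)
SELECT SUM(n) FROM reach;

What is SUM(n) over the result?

Base: n=8, s=8.
Iteration 1: 8 < 232 holds -> n = 8 * 3 + 1 = 25, s = 8 + 25 = 33.
Iteration 2: 25 < 232 holds -> n = 25 * 3 + 1 = 76, s = 33 + 76 = 109.
Iteration 3: 76 < 232 holds -> n = 76 * 3 + 1 = 229, s = 109 + 229 = 338.
Iteration 4: 229 < 232 holds -> n = 229 * 3 + 1 = 688, s = 338 + 688 = 1026.
Iteration 5: 688 < 232 fails; recursion stops.
SUM(n) = 8 + 25 + 76 + 229 + 688 = 1026.

1026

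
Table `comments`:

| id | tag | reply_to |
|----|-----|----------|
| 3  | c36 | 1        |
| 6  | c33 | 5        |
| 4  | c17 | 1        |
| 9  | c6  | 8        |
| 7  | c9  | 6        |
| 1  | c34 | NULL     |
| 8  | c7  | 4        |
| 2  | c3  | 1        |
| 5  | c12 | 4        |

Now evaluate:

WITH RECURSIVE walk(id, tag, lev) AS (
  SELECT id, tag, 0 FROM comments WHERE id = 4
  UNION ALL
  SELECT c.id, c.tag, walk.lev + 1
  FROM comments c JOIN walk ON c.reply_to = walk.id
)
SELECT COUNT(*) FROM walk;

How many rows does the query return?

6

Base: id=4 (c17) at lev 0.
Iteration 1: rows with reply_to in {4} -> c12 (id 5, lev 1), c7 (id 8, lev 1).
Iteration 2: rows with reply_to in {5,8} -> c33 (id 6, lev 2), c6 (id 9, lev 2).
Iteration 3: rows with reply_to in {6,9} -> c9 (id 7, lev 3).
Iteration 4: no rows with reply_to in {7}; recursion stops.
Total rows emitted: 6.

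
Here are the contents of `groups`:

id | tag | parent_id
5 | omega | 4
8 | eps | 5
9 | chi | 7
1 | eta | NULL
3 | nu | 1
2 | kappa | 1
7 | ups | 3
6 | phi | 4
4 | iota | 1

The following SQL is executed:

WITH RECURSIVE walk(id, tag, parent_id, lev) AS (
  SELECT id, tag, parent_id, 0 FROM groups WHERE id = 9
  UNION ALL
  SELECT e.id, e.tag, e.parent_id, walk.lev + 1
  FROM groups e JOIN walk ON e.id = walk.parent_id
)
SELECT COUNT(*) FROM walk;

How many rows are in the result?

Base: id=9 (chi), parent_id=7, lev 0.
Iteration 1: join on id=7 -> ups (id 7, parent_id=3, lev 1).
Iteration 2: join on id=3 -> nu (id 3, parent_id=1, lev 2).
Iteration 3: join on id=1 -> eta (id 1, parent_id=NULL, lev 3).
Iteration 4: parent_id is NULL; no match; recursion stops.
Total rows emitted: 4.

4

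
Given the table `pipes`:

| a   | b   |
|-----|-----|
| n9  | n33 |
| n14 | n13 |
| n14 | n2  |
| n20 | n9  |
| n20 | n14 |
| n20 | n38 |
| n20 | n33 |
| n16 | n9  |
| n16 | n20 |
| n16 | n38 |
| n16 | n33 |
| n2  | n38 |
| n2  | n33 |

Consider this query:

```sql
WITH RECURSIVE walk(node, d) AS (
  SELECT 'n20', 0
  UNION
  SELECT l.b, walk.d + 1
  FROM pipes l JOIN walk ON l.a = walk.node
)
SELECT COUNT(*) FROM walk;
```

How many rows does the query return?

10

Base: (n20, d=0).
Iteration 1: edges from {n20} -> (n14, d=1), (n33, d=1), (n38, d=1), (n9, d=1).
Iteration 2: edges from {n14,n33,n38,n9} -> (n13, d=2), (n2, d=2), (n33, d=2).
Iteration 3: edges from {n13,n2,n33} -> (n33, d=3), (n38, d=3).
Iteration 4: no outgoing edges from {n33,n38}; recursion stops.
Total rows emitted: 10.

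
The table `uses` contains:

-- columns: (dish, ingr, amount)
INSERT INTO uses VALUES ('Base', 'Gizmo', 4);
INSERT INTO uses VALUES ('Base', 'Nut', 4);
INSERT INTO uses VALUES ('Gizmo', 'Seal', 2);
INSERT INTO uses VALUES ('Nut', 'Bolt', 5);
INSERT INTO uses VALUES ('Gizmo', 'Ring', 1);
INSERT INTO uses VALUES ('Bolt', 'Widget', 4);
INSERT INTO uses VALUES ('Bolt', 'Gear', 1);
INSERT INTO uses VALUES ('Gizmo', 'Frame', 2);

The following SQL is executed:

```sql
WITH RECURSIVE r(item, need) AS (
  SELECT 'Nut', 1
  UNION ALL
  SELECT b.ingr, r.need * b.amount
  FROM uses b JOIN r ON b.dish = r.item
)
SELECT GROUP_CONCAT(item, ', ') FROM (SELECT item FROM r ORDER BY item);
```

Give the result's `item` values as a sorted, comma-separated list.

Bolt, Gear, Nut, Widget

Base: (Nut, need=1).
Iteration 1: components of {Nut} -> Bolt = 1*5 = 5.
Iteration 2: components of {Bolt} -> Gear = 5*1 = 5, Widget = 5*4 = 20.
Iteration 3: no further components; recursion stops.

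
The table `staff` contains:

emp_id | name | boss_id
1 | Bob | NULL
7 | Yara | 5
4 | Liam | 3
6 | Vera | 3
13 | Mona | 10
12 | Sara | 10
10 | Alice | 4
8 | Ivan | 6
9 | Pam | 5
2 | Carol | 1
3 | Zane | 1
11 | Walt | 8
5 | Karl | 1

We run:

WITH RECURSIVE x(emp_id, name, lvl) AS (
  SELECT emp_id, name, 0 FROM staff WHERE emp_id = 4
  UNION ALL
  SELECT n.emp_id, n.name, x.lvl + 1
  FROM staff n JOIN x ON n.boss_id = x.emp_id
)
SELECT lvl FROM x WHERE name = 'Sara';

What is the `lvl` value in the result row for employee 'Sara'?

Base: emp_id=4 (Liam) at lvl 0.
Iteration 1: rows with boss_id in {4} -> Alice (id 10, lvl 1).
Iteration 2: rows with boss_id in {10} -> Sara (id 12, lvl 2), Mona (id 13, lvl 2).
Iteration 3: no rows with boss_id in {12,13}; recursion stops.

2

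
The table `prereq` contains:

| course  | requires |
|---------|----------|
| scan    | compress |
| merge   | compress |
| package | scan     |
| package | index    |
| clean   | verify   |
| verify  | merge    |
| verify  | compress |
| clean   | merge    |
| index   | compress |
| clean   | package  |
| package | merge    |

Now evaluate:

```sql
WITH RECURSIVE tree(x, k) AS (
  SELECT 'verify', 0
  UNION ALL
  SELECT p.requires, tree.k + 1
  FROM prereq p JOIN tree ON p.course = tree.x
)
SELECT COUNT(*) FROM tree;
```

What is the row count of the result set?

4

Base: (verify, k=0).
Iteration 1: edges from {verify} -> (compress, k=1), (merge, k=1).
Iteration 2: edges from {compress,merge} -> (compress, k=2).
Iteration 3: no outgoing edges from {compress}; recursion stops.
Total rows emitted: 4.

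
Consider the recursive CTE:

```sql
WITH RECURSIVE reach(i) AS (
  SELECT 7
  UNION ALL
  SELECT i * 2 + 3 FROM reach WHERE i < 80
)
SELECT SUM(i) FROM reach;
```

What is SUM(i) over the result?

295

Base: i=7.
Iteration 1: 7 < 80 holds -> i = 7 * 2 + 3 = 17.
Iteration 2: 17 < 80 holds -> i = 17 * 2 + 3 = 37.
Iteration 3: 37 < 80 holds -> i = 37 * 2 + 3 = 77.
Iteration 4: 77 < 80 holds -> i = 77 * 2 + 3 = 157.
Iteration 5: 157 < 80 fails; recursion stops.
SUM(i) = 7 + 17 + 37 + 77 + 157 = 295.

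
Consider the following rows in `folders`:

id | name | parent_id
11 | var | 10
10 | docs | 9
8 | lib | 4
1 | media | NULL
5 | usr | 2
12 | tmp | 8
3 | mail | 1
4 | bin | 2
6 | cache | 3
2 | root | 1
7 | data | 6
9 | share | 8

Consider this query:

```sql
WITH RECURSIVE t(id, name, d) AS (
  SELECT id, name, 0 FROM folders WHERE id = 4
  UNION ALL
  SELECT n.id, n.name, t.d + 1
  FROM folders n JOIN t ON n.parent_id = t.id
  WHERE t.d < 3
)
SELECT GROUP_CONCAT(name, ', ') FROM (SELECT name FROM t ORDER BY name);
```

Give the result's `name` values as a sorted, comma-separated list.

bin, docs, lib, share, tmp

Base: id=4 (bin) at d 0.
Iteration 1: rows with parent_id in {4} -> lib (id 8, d 1).
Iteration 2: rows with parent_id in {8} -> share (id 9, d 2), tmp (id 12, d 2).
Iteration 3: rows with parent_id in {9,12} -> docs (id 10, d 3).
Iteration 4: d < 3 fails for all current rows; recursion stops.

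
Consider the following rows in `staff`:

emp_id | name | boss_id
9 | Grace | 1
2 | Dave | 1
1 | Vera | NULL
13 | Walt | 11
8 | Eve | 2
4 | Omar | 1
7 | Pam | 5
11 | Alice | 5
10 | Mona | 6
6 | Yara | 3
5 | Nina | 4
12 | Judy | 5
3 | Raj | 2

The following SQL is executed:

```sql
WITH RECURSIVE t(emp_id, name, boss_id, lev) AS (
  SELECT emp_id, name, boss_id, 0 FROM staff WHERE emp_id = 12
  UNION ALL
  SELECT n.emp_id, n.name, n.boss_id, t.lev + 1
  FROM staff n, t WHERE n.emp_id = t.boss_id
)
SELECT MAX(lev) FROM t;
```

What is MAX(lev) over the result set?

Base: emp_id=12 (Judy), boss_id=5, lev 0.
Iteration 1: join on emp_id=5 -> Nina (id 5, boss_id=4, lev 1).
Iteration 2: join on emp_id=4 -> Omar (id 4, boss_id=1, lev 2).
Iteration 3: join on emp_id=1 -> Vera (id 1, boss_id=NULL, lev 3).
Iteration 4: boss_id is NULL; no match; recursion stops.
lev values: 0, 1, 2, 3; the maximum is 3.

3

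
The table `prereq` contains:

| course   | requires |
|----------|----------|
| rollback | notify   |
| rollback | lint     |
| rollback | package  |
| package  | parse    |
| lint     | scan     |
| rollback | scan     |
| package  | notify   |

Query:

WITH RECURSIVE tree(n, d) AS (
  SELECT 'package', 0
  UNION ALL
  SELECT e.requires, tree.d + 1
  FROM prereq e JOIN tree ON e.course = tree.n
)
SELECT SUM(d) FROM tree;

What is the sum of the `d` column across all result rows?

2

Base: (package, d=0).
Iteration 1: edges from {package} -> (notify, d=1), (parse, d=1).
Iteration 2: no outgoing edges from {notify,parse}; recursion stops.
SUM(d) = 0 + 1 + 1 = 2.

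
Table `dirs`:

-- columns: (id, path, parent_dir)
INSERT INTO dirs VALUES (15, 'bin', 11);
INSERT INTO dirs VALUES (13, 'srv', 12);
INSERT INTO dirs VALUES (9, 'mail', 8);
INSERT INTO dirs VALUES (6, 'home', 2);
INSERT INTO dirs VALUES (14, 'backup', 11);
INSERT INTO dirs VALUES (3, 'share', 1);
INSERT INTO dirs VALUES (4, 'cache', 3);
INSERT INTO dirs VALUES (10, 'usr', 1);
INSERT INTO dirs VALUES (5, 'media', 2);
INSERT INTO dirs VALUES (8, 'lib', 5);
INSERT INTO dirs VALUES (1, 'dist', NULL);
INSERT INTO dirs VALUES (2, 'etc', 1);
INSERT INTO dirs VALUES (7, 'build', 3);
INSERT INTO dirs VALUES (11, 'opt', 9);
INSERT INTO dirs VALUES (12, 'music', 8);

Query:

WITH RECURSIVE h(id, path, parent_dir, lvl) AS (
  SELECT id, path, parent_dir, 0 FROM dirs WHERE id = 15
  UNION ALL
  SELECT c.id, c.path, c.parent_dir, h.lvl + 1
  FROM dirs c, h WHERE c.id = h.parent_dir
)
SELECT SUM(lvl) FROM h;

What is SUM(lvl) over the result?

Base: id=15 (bin), parent_dir=11, lvl 0.
Iteration 1: join on id=11 -> opt (id 11, parent_dir=9, lvl 1).
Iteration 2: join on id=9 -> mail (id 9, parent_dir=8, lvl 2).
Iteration 3: join on id=8 -> lib (id 8, parent_dir=5, lvl 3).
Iteration 4: join on id=5 -> media (id 5, parent_dir=2, lvl 4).
Iteration 5: join on id=2 -> etc (id 2, parent_dir=1, lvl 5).
Iteration 6: join on id=1 -> dist (id 1, parent_dir=NULL, lvl 6).
Iteration 7: parent_dir is NULL; no match; recursion stops.
SUM(lvl) = 0 + 1 + 2 + 3 + 4 + 5 + 6 = 21.

21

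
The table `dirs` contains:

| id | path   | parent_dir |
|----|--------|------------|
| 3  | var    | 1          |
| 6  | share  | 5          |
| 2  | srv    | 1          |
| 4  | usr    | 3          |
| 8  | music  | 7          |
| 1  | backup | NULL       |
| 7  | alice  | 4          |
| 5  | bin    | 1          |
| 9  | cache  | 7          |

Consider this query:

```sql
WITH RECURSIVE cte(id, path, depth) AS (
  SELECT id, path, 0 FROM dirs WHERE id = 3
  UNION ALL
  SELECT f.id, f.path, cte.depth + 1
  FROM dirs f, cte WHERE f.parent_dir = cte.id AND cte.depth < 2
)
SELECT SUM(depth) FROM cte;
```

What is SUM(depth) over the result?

3

Base: id=3 (var) at depth 0.
Iteration 1: rows with parent_dir in {3} -> usr (id 4, depth 1).
Iteration 2: rows with parent_dir in {4} -> alice (id 7, depth 2).
Iteration 3: depth < 2 fails for all current rows; recursion stops.
SUM(depth) = 0 + 1 + 2 = 3.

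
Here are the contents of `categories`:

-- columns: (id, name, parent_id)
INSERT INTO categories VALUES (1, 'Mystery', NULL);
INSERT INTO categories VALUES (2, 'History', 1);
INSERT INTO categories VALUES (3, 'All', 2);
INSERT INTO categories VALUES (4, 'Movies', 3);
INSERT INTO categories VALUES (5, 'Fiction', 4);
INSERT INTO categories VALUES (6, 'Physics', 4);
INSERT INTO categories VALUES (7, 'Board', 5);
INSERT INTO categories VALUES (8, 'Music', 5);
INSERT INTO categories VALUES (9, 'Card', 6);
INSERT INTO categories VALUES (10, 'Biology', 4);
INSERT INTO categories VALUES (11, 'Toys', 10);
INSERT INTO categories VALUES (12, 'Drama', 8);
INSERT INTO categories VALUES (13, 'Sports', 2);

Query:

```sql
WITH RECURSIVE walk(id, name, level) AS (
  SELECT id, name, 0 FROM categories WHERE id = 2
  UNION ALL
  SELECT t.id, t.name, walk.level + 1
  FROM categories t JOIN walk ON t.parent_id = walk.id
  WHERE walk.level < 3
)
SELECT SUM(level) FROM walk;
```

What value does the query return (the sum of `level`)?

Base: id=2 (History) at level 0.
Iteration 1: rows with parent_id in {2} -> All (id 3, level 1), Sports (id 13, level 1).
Iteration 2: rows with parent_id in {3,13} -> Movies (id 4, level 2).
Iteration 3: rows with parent_id in {4} -> Fiction (id 5, level 3), Physics (id 6, level 3), Biology (id 10, level 3).
Iteration 4: level < 3 fails for all current rows; recursion stops.
SUM(level) = 0 + 1 + 1 + 2 + 3 + 3 + 3 = 13.

13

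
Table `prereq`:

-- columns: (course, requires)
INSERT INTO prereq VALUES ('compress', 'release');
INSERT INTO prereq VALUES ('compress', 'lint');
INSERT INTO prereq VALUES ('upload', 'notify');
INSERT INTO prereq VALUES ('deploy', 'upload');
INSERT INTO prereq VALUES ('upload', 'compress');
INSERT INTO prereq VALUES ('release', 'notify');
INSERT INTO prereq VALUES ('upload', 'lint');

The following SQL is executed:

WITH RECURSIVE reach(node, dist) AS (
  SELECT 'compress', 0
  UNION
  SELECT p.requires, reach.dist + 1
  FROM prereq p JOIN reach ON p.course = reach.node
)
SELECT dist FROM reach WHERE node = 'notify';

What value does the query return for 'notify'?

2

Base: (compress, dist=0).
Iteration 1: edges from {compress} -> (lint, dist=1), (release, dist=1).
Iteration 2: edges from {lint,release} -> (notify, dist=2).
Iteration 3: no outgoing edges from {notify}; recursion stops.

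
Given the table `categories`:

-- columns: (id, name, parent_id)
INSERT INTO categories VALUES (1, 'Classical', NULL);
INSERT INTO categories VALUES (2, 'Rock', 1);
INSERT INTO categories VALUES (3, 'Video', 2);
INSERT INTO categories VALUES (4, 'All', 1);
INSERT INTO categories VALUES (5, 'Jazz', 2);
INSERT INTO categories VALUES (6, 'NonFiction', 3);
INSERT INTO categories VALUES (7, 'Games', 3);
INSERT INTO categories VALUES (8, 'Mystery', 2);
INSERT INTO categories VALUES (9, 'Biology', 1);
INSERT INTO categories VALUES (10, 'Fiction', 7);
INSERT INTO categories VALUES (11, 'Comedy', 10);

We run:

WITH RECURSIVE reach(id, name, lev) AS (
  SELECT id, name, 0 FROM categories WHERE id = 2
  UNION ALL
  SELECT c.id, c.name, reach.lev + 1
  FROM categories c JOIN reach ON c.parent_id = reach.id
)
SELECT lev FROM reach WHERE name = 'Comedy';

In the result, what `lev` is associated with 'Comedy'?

4

Base: id=2 (Rock) at lev 0.
Iteration 1: rows with parent_id in {2} -> Video (id 3, lev 1), Jazz (id 5, lev 1), Mystery (id 8, lev 1).
Iteration 2: rows with parent_id in {3,5,8} -> NonFiction (id 6, lev 2), Games (id 7, lev 2).
Iteration 3: rows with parent_id in {6,7} -> Fiction (id 10, lev 3).
Iteration 4: rows with parent_id in {10} -> Comedy (id 11, lev 4).
Iteration 5: no rows with parent_id in {11}; recursion stops.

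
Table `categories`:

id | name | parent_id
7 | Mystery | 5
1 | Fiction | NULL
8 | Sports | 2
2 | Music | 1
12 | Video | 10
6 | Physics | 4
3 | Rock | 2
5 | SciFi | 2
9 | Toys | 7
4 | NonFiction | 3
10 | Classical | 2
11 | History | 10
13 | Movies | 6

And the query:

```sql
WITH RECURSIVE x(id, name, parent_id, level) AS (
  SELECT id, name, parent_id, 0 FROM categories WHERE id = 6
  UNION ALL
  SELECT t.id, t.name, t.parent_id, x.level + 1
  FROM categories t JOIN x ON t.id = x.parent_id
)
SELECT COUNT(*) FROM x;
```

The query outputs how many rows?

5

Base: id=6 (Physics), parent_id=4, level 0.
Iteration 1: join on id=4 -> NonFiction (id 4, parent_id=3, level 1).
Iteration 2: join on id=3 -> Rock (id 3, parent_id=2, level 2).
Iteration 3: join on id=2 -> Music (id 2, parent_id=1, level 3).
Iteration 4: join on id=1 -> Fiction (id 1, parent_id=NULL, level 4).
Iteration 5: parent_id is NULL; no match; recursion stops.
Total rows emitted: 5.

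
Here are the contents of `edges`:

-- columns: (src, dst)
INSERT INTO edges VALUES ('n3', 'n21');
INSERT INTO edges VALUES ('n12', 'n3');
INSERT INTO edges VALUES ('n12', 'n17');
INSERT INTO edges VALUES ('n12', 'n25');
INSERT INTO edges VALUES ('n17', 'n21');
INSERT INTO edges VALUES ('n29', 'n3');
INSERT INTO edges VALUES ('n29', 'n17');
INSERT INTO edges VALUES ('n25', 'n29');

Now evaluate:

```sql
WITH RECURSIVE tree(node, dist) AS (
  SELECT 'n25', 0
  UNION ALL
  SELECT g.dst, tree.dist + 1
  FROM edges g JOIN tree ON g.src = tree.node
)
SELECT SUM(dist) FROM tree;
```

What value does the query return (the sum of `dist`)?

Base: (n25, dist=0).
Iteration 1: edges from {n25} -> (n29, dist=1).
Iteration 2: edges from {n29} -> (n17, dist=2), (n3, dist=2).
Iteration 3: edges from {n17,n3} -> (n21, dist=3) x2. [UNION ALL keeps all 2 new rows, including repeats]
Iteration 4: no outgoing edges from {n21}; recursion stops.
SUM(dist) = 0 + 1 + 2 + 2 + 3 + 3 = 11.

11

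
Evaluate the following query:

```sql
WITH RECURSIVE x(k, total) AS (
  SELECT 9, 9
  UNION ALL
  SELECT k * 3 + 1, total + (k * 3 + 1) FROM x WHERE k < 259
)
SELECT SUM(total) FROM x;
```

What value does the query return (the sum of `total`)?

1693

Base: k=9, total=9.
Iteration 1: 9 < 259 holds -> k = 9 * 3 + 1 = 28, total = 9 + 28 = 37.
Iteration 2: 28 < 259 holds -> k = 28 * 3 + 1 = 85, total = 37 + 85 = 122.
Iteration 3: 85 < 259 holds -> k = 85 * 3 + 1 = 256, total = 122 + 256 = 378.
Iteration 4: 256 < 259 holds -> k = 256 * 3 + 1 = 769, total = 378 + 769 = 1147.
Iteration 5: 769 < 259 fails; recursion stops.
SUM(total) = 9 + 37 + 122 + 378 + 1147 = 1693.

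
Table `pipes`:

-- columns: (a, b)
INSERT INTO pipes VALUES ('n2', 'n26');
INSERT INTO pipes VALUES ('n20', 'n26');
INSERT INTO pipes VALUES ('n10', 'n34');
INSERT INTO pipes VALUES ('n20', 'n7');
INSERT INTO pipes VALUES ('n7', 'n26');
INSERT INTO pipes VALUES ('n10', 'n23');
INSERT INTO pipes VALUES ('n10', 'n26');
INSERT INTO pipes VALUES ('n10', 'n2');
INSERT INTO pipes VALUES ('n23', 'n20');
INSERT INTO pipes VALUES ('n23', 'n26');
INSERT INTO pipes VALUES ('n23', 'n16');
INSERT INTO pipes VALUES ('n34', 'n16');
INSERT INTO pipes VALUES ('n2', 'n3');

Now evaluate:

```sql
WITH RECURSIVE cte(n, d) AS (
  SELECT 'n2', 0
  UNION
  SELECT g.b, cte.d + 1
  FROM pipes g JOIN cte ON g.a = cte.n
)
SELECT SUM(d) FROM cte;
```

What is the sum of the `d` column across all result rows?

Base: (n2, d=0).
Iteration 1: edges from {n2} -> (n26, d=1), (n3, d=1).
Iteration 2: no outgoing edges from {n26,n3}; recursion stops.
SUM(d) = 0 + 1 + 1 = 2.

2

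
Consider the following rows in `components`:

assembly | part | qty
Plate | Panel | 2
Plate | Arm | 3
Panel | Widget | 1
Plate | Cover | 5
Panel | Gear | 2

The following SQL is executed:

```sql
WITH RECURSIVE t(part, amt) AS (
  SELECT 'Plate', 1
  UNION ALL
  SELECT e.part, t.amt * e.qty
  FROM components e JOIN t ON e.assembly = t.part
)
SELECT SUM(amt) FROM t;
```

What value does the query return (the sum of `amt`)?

17

Base: (Plate, amt=1).
Iteration 1: components of {Plate} -> Arm = 1*3 = 3, Cover = 1*5 = 5, Panel = 1*2 = 2.
Iteration 2: components of {Arm,Cover,Panel} -> Gear = 2*2 = 4, Widget = 2*1 = 2.
Iteration 3: no further components; recursion stops.
SUM(amt) = 1 + 2 + 3 + 5 + 2 + 4 = 17.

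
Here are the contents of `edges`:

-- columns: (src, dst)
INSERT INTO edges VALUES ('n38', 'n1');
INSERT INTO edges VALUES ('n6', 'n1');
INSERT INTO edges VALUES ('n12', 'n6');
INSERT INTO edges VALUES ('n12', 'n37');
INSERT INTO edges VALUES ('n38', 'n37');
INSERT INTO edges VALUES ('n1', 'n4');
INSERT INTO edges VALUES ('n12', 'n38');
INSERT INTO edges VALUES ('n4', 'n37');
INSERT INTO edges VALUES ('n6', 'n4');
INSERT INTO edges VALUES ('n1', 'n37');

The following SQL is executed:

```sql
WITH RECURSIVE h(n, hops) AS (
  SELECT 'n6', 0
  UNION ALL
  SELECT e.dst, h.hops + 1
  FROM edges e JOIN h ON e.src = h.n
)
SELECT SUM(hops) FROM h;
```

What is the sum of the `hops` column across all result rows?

Base: (n6, hops=0).
Iteration 1: edges from {n6} -> (n1, hops=1), (n4, hops=1).
Iteration 2: edges from {n1,n4} -> (n37, hops=2) x2, (n4, hops=2). [UNION ALL keeps all 3 new rows, including repeats]
Iteration 3: edges from {n37,n4} -> (n37, hops=3).
Iteration 4: no outgoing edges from {n37}; recursion stops.
SUM(hops) = 0 + 1 + 1 + 2 + 2 + 2 + 3 = 11.

11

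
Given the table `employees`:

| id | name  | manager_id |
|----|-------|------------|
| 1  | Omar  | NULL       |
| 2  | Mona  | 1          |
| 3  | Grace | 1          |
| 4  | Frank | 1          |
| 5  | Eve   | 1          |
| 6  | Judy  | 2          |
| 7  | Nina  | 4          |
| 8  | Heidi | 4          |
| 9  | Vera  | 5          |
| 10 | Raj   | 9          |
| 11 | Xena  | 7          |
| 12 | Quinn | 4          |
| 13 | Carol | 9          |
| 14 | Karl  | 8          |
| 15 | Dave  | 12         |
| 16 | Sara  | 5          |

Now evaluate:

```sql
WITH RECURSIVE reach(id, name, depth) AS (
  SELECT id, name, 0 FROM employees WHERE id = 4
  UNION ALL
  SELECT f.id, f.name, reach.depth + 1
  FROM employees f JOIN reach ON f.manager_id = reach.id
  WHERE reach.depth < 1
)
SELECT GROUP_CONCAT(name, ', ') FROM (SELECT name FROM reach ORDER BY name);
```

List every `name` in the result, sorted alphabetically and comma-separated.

Frank, Heidi, Nina, Quinn

Base: id=4 (Frank) at depth 0.
Iteration 1: rows with manager_id in {4} -> Nina (id 7, depth 1), Heidi (id 8, depth 1), Quinn (id 12, depth 1).
Iteration 2: depth < 1 fails for all current rows; recursion stops.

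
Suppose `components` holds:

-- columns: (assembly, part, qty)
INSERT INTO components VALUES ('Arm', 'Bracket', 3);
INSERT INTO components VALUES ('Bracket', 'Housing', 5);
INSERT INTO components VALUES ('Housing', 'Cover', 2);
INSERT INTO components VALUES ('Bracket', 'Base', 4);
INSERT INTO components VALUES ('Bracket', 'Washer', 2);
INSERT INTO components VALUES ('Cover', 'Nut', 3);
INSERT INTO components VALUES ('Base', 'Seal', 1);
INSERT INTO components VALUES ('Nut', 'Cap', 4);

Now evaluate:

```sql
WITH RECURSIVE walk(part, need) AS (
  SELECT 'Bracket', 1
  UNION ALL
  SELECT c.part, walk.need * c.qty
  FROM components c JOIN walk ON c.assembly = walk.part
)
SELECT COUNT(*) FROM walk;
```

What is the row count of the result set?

Base: (Bracket, need=1).
Iteration 1: components of {Bracket} -> Base = 1*4 = 4, Housing = 1*5 = 5, Washer = 1*2 = 2.
Iteration 2: components of {Base,Housing,Washer} -> Cover = 5*2 = 10, Seal = 4*1 = 4.
Iteration 3: components of {Cover,Seal} -> Nut = 10*3 = 30.
Iteration 4: components of {Nut} -> Cap = 30*4 = 120.
Iteration 5: no further components; recursion stops.
Total rows emitted: 8.

8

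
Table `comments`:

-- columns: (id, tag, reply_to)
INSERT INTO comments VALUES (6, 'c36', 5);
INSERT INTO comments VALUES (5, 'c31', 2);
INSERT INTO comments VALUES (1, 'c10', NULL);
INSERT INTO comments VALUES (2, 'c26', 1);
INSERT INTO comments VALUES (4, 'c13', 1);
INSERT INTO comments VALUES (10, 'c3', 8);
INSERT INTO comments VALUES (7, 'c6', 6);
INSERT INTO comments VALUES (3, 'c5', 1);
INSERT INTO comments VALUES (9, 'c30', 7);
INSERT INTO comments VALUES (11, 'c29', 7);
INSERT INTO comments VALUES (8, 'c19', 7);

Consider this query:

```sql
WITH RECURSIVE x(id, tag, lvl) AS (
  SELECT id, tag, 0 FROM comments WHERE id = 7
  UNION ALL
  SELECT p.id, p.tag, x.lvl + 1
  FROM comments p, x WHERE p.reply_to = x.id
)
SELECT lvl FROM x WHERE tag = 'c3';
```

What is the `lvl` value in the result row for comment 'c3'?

Base: id=7 (c6) at lvl 0.
Iteration 1: rows with reply_to in {7} -> c19 (id 8, lvl 1), c30 (id 9, lvl 1), c29 (id 11, lvl 1).
Iteration 2: rows with reply_to in {8,9,11} -> c3 (id 10, lvl 2).
Iteration 3: no rows with reply_to in {10}; recursion stops.

2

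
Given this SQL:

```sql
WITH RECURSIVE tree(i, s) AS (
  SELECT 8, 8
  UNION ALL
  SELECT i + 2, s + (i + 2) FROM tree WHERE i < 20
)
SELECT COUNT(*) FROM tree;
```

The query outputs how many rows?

Base: i=8, s=8.
Iteration 1: 8 < 20 holds -> i = 8 + 2 = 10, s = 8 + 10 = 18.
Iteration 2: 10 < 20 holds -> i = 10 + 2 = 12, s = 18 + 12 = 30.
Iteration 3: 12 < 20 holds -> i = 12 + 2 = 14, s = 30 + 14 = 44.
Iteration 4: 14 < 20 holds -> i = 14 + 2 = 16, s = 44 + 16 = 60.
Iteration 5: 16 < 20 holds -> i = 16 + 2 = 18, s = 60 + 18 = 78.
Iteration 6: 18 < 20 holds -> i = 18 + 2 = 20, s = 78 + 20 = 98.
Iteration 7: 20 < 20 fails; recursion stops.
Total rows emitted: 7.

7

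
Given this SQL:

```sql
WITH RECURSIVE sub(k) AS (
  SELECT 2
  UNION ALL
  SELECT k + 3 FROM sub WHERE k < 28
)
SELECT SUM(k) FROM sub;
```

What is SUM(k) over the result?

155

Base: k=2.
Iteration 1: 2 < 28 holds -> k = 2 + 3 = 5.
Iteration 2: 5 < 28 holds -> k = 5 + 3 = 8.
Iteration 3: 8 < 28 holds -> k = 8 + 3 = 11.
Iteration 4: 11 < 28 holds -> k = 11 + 3 = 14.
Iteration 5: 14 < 28 holds -> k = 14 + 3 = 17.
Iteration 6: 17 < 28 holds -> k = 17 + 3 = 20.
Iteration 7: 20 < 28 holds -> k = 20 + 3 = 23.
Iteration 8: 23 < 28 holds -> k = 23 + 3 = 26.
Iteration 9: 26 < 28 holds -> k = 26 + 3 = 29.
Iteration 10: 29 < 28 fails; recursion stops.
SUM(k) = 2 + 5 + 8 + 11 + 14 + 17 + 20 + 23 + 26 + 29 = 155.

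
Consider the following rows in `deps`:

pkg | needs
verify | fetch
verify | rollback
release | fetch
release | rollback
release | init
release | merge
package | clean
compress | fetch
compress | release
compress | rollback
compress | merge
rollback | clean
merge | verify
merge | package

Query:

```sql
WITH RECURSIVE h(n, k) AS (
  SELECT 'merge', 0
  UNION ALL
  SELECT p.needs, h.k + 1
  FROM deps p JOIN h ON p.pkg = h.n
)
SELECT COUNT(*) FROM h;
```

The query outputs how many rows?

Base: (merge, k=0).
Iteration 1: edges from {merge} -> (package, k=1), (verify, k=1).
Iteration 2: edges from {package,verify} -> (clean, k=2), (fetch, k=2), (rollback, k=2).
Iteration 3: edges from {clean,fetch,rollback} -> (clean, k=3).
Iteration 4: no outgoing edges from {clean}; recursion stops.
Total rows emitted: 7.

7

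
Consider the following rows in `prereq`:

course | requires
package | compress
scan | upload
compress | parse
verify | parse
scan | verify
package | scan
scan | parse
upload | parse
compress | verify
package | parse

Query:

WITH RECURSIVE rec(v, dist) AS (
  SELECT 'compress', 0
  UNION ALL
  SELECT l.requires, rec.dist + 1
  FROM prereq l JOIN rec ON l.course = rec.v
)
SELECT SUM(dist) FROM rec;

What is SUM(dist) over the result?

4

Base: (compress, dist=0).
Iteration 1: edges from {compress} -> (parse, dist=1), (verify, dist=1).
Iteration 2: edges from {parse,verify} -> (parse, dist=2).
Iteration 3: no outgoing edges from {parse}; recursion stops.
SUM(dist) = 0 + 1 + 1 + 2 = 4.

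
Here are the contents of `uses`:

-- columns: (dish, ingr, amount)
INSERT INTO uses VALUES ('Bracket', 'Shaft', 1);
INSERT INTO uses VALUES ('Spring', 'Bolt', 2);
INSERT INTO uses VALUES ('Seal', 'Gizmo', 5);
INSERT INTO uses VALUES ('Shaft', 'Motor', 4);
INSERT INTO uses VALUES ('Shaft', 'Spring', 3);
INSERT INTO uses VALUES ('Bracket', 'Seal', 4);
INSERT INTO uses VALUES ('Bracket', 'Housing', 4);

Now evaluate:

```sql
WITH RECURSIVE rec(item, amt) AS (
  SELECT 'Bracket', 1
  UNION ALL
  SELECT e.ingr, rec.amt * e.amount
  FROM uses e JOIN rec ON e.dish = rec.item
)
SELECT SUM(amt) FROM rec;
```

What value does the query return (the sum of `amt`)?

Base: (Bracket, amt=1).
Iteration 1: components of {Bracket} -> Housing = 1*4 = 4, Seal = 1*4 = 4, Shaft = 1*1 = 1.
Iteration 2: components of {Housing,Seal,Shaft} -> Gizmo = 4*5 = 20, Motor = 1*4 = 4, Spring = 1*3 = 3.
Iteration 3: components of {Gizmo,Motor,Spring} -> Bolt = 3*2 = 6.
Iteration 4: no further components; recursion stops.
SUM(amt) = 1 + 4 + 1 + 4 + 3 + 4 + 20 + 6 = 43.

43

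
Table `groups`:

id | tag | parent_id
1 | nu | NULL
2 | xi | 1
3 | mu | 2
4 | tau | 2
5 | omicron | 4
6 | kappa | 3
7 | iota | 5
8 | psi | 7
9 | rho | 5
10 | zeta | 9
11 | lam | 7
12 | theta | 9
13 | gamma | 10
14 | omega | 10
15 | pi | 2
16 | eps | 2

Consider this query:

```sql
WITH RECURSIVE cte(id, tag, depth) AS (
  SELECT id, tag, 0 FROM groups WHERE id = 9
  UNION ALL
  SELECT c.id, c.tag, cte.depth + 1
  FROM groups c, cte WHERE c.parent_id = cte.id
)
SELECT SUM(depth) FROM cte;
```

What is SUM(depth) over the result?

Base: id=9 (rho) at depth 0.
Iteration 1: rows with parent_id in {9} -> zeta (id 10, depth 1), theta (id 12, depth 1).
Iteration 2: rows with parent_id in {10,12} -> gamma (id 13, depth 2), omega (id 14, depth 2).
Iteration 3: no rows with parent_id in {13,14}; recursion stops.
SUM(depth) = 0 + 1 + 1 + 2 + 2 = 6.

6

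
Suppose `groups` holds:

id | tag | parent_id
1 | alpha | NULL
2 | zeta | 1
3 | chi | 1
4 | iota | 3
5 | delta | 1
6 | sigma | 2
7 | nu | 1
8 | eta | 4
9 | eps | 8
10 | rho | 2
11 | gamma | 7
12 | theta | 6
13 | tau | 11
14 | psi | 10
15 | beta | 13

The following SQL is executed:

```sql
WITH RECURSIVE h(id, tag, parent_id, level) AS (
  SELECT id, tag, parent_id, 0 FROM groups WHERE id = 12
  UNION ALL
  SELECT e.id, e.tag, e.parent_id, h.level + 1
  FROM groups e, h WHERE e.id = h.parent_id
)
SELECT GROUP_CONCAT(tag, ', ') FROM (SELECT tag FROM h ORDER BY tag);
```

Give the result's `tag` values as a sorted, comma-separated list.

Base: id=12 (theta), parent_id=6, level 0.
Iteration 1: join on id=6 -> sigma (id 6, parent_id=2, level 1).
Iteration 2: join on id=2 -> zeta (id 2, parent_id=1, level 2).
Iteration 3: join on id=1 -> alpha (id 1, parent_id=NULL, level 3).
Iteration 4: parent_id is NULL; no match; recursion stops.

alpha, sigma, theta, zeta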